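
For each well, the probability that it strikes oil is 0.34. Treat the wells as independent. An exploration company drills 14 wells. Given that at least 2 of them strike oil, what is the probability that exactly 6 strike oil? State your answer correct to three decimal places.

X ~ Binomial(14, 0.34). Want P(X=6 | X≥2) = P(X=6) / P(X≥2).
P(X=6) = C(14,6)·0.34^6·0.66^8 = 0.16702
P(X≥2) = 1 − 0.00298 − 0.02146 = 0.97556
Ratio = 0.16702 / 0.97556 = 0.17121

0.171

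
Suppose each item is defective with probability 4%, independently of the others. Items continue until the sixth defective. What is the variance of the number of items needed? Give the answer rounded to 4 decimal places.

Y = total items until the sixth success; negative binomial with r=6, p=0.04.
Var(Y) = r(1−p)/p² = 6·0.96 / 0.04² = 3600.000000

3600.0000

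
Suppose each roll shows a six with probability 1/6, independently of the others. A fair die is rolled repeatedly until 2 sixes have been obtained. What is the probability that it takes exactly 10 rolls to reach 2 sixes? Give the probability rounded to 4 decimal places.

0.0581

Y = trial on which the second success occurs; negative binomial, r=2, p=0.166667.
P(Y=10) = C(9,1) · p^2 · (1−p)^8
= 9 · 0.027778 · 0.23257 = 0.058142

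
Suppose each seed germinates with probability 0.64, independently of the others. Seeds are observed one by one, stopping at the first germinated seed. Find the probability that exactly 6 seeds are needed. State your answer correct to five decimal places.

Geometric (trials to first success), p = 0.64.
P(Y = 6) = (1−p)^5 · p = 0.0060466 · 0.64 = 0.0038698

0.00387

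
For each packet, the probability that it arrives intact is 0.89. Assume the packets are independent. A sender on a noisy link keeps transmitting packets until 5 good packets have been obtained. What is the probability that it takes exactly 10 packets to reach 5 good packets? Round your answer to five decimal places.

Y = trial on which the fifth success occurs; negative binomial, r=5, p=0.89.
P(Y=10) = C(9,4) · p^5 · (1−p)^5
= 126 · 0.55841 · 1.6105e-05 = 0.0011331

0.00113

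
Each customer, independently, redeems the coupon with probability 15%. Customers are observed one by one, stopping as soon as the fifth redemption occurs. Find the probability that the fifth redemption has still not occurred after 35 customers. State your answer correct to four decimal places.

Needing more than 35 customers ⇔ fewer than 5 successes in the first 35. With X ~ Binomial(35, 0.15), P(Y > 35) = P(X ≤ 4).
  k=0: C(35,0)·0.15^0·0.85^35 = 0.003386
  k=1: C(35,1)·0.15^1·0.85^34 = 0.020912
  k=2: C(35,2)·0.15^2·0.85^33 = 0.062737
  k=3: C(35,3)·0.15^3·0.85^32 = 0.121784
  k=4: C(35,4)·0.15^4·0.85^31 = 0.171930
P(X ≤ 4) = 0.380749

0.3807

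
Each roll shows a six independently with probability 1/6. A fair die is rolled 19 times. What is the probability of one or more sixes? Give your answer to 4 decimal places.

P(at least one) = 1 − P(none) = 1 − (1 − 0.166667)^19
= 1 − 0.031301 = 0.968699

0.9687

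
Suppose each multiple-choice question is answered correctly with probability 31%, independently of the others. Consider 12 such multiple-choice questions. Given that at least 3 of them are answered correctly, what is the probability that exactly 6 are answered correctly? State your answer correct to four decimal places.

0.1149

X ~ Binomial(12, 0.31). Want P(X=6 | X≥3) = P(X=6) / P(X≥3).
P(X=6) = C(12,6)·0.31^6·0.69^6 = 0.088499
P(X≥3) = 1 − 0.011646 − 0.062789 − 0.155152 = 0.770412
Ratio = 0.088499 / 0.770412 = 0.114872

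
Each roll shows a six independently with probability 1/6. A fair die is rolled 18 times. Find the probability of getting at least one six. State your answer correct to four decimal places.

0.9624

P(at least one) = 1 − P(none) = 1 − (1 − 0.166667)^18
= 1 − 0.037561 = 0.962439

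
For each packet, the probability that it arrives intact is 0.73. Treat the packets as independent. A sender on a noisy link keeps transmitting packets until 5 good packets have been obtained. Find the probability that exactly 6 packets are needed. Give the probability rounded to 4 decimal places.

Y = trial on which the fifth success occurs; negative binomial, r=5, p=0.73.
P(Y=6) = C(5,4) · p^5 · (1−p)^1
= 5 · 0.20731 · 0.27 = 0.279865

0.2799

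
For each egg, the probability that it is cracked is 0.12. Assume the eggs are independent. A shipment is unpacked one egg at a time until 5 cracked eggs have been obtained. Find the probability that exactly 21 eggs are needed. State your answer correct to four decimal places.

0.0156

Y = trial on which the fifth success occurs; negative binomial, r=5, p=0.12.
P(Y=21) = C(20,4) · p^5 · (1−p)^16
= 4845 · 2.4883e-05 · 0.12934 = 0.015593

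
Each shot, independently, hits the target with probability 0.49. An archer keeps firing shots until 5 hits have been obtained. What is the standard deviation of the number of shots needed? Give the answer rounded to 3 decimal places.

3.259

Y = total shots until the fifth success; negative binomial with r=5, p=0.49.
SD(Y) = √[r(1−p)/p²] = √(10.62057) = 3.25892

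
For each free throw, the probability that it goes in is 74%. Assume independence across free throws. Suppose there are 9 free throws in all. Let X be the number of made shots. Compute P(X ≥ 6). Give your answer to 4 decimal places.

0.8151

X ~ Binomial(9, 0.74); P(X ≥ 6) = Σ C(9,k) p^k (1−p)^(9−k) over k:
  k=6: C(9,6)·0.74^6·0.26^3 = 0.242432
  k=7: C(9,7)·0.74^7·0.26^2 = 0.295714
  k=8: C(9,8)·0.74^8·0.26^1 = 0.210412
  k=9: C(9,9)·0.74^9·0.26^0 = 0.066540
Total = 0.815097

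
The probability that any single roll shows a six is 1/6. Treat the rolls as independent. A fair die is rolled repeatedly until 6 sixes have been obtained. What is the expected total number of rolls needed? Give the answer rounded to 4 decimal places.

Y = total rolls until the sixth success; negative binomial with r=6, p=0.166667.
E[Y] = r / p = 6 / 0.166667 = 36.000000

36.0000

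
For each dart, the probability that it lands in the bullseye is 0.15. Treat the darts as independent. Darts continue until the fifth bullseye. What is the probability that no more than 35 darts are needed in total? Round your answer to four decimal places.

0.6193

Finishing within 35 darts ⇔ at least 5 successes in the first 35. With X ~ Binomial(35, 0.15), P(Y ≤ 35) = 1 − P(X ≤ 4).
  k=0: C(35,0)·0.15^0·0.85^35 = 0.003386
  k=1: C(35,1)·0.15^1·0.85^34 = 0.020912
  k=2: C(35,2)·0.15^2·0.85^33 = 0.062737
  k=3: C(35,3)·0.15^3·0.85^32 = 0.121784
  k=4: C(35,4)·0.15^4·0.85^31 = 0.171930
1 − 0.380749 = 0.619251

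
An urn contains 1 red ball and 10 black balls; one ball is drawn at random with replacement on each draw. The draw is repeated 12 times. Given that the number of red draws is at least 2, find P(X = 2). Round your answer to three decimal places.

X ~ Binomial(12, 0.090909). Want P(X=2 | X≥2) = P(X=2) / P(X≥2).
P(X=2) = C(12,2)·0.090909^2·0.909091^10 = 0.21030
P(X≥2) = 1 − 0.31863 − 0.38236 = 0.29901
Ratio = 0.21030 / 0.29901 = 0.70330

0.703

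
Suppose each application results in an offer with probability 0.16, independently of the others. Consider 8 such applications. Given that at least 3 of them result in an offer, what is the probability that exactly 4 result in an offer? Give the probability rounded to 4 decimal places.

X ~ Binomial(8, 0.16). Want P(X=4 | X≥3) = P(X=4) / P(X≥3).
P(X=4) = C(8,4)·0.16^4·0.84^4 = 0.022840
P(X≥3) = 1 − 0.247876 − 0.377716 − 0.251810 = 0.122598
Ratio = 0.022840 / 0.122598 = 0.186299

0.1863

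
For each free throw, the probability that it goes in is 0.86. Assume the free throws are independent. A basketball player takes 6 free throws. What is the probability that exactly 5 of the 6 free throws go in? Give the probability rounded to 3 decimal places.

X ~ Binomial(n=6, p=0.86).
P(X=5) = C(6,5) · p^5 · (1−p)^1
= 6 · 0.47043 · 0.14 = 0.39516

0.395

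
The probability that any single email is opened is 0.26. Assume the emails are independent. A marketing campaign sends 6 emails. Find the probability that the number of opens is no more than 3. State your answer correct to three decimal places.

0.957

X ~ Binomial(6, 0.26); P(X ≤ 3) = Σ C(6,k) p^k (1−p)^(6−k) over k:
  k=0: C(6,0)·0.26^0·0.74^6 = 0.16421
  k=1: C(6,1)·0.26^1·0.74^5 = 0.34617
  k=2: C(6,2)·0.26^2·0.74^4 = 0.30406
  k=3: C(6,3)·0.26^3·0.74^3 = 0.14244
Total = 0.95688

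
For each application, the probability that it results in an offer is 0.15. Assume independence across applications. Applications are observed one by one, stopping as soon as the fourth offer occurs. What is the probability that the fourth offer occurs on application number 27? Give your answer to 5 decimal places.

Y = trial on which the fourth success occurs; negative binomial, r=4, p=0.15.
P(Y=27) = C(26,3) · p^4 · (1−p)^23
= 2600 · 0.00050625 · 0.023803 = 0.0313310

0.03133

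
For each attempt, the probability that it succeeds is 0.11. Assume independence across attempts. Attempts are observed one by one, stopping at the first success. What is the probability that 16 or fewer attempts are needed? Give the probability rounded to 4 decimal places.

0.8450

Y = number of attempts to the first success; geometric, p = 0.11.
P(Y ≤ 16) = 1 − (1−p)^16 = 1 − 0.154967 = 0.845033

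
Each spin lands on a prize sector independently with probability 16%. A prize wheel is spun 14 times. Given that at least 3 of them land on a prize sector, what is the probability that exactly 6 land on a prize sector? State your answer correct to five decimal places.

0.03176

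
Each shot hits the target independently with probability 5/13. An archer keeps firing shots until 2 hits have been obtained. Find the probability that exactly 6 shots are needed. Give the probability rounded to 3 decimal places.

0.106

Y = trial on which the second success occurs; negative binomial, r=2, p=0.384615.
P(Y=6) = C(5,1) · p^2 · (1−p)^4
= 5 · 0.14793 · 0.14341 = 0.10607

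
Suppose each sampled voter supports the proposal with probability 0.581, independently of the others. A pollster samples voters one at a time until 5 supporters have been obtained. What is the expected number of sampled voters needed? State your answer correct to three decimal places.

Y = total sampled voters until the fifth success; negative binomial with r=5, p=0.581.
E[Y] = r / p = 5 / 0.581 = 8.60585

8.606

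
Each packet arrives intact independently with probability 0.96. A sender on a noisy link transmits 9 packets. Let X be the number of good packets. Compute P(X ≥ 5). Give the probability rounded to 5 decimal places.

0.99999

X ~ Binomial(9, 0.96); P(X ≥ 5) = Σ C(9,k) p^k (1−p)^(9−k) over k:
  k=5: C(9,5)·0.96^5·0.04^4 = 0.0002630
  k=6: C(9,6)·0.96^6·0.04^3 = 0.0042081
  k=7: C(9,7)·0.96^7·0.04^2 = 0.0432834
  k=8: C(9,8)·0.96^8·0.04^1 = 0.2597002
  k=9: C(9,9)·0.96^9·0.04^0 = 0.6925340
Total = 0.9999887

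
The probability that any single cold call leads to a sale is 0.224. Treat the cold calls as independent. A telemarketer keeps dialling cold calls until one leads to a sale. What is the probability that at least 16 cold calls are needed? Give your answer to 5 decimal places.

0.02228

Y = number of cold calls to the first success; geometric, p = 0.224.
P(Y > 15) = P(first 15 all fail) = (1−p)^15 = 0.0222805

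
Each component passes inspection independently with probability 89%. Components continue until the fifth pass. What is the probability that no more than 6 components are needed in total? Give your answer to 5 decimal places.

0.86553

Finishing within 6 components ⇔ at least 5 successes in the first 6. With X ~ Binomial(6, 0.89), P(Y ≤ 6) = 1 − P(X ≤ 4).
  k=0: C(6,0)·0.89^0·0.11^6 = 0.0000018
  k=1: C(6,1)·0.89^1·0.11^5 = 0.0000860
  k=2: C(6,2)·0.89^2·0.11^4 = 0.0017396
  k=3: C(6,3)·0.89^3·0.11^3 = 0.0187663
  k=4: C(6,4)·0.89^4·0.11^2 = 0.1138772
1 − 0.1344708 = 0.8655292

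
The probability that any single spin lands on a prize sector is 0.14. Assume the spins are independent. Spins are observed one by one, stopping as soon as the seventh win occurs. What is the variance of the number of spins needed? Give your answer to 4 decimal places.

307.1429

Y = total spins until the seventh success; negative binomial with r=7, p=0.14.
Var(Y) = r(1−p)/p² = 7·0.86 / 0.14² = 307.142857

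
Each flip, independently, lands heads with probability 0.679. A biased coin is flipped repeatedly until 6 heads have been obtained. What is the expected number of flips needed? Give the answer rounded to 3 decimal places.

Y = total flips until the sixth success; negative binomial with r=6, p=0.679.
E[Y] = r / p = 6 / 0.679 = 8.83652

8.837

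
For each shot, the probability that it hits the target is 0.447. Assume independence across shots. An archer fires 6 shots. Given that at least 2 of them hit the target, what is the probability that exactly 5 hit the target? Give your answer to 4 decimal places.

0.0711

X ~ Binomial(6, 0.447). Want P(X=5 | X≥2) = P(X=5) / P(X≥2).
P(X=5) = C(6,5)·0.447^5·0.553^1 = 0.059213
P(X≥2) = 1 − 0.028599 − 0.138703 = 0.832698
Ratio = 0.059213 / 0.832698 = 0.071109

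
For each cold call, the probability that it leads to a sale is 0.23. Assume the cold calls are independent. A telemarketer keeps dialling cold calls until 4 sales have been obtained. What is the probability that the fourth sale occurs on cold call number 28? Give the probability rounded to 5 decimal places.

0.01545

Y = trial on which the fourth success occurs; negative binomial, r=4, p=0.23.
P(Y=28) = C(27,3) · p^4 · (1−p)^24
= 2925 · 0.0027984 · 0.001887 = 0.0154459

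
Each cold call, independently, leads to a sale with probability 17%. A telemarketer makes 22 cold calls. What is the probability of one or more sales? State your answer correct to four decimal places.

0.9834

P(at least one) = 1 − P(none) = 1 − (1 − 0.17)^22
= 1 − 0.016585 = 0.983415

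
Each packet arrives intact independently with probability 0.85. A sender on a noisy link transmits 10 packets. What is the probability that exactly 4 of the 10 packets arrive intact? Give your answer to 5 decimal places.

0.00125

X ~ Binomial(n=10, p=0.85).
P(X=4) = C(10,4) · p^4 · (1−p)^6
= 210 · 0.52201 · 1.1391e-05 = 0.0012487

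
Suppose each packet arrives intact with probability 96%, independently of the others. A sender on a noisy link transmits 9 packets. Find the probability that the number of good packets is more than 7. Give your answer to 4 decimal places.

0.9522

X ~ Binomial(9, 0.96); P(X ≥ 8) = Σ C(9,k) p^k (1−p)^(9−k) over k:
  k=8: C(9,8)·0.96^8·0.04^1 = 0.259700
  k=9: C(9,9)·0.96^9·0.04^0 = 0.692534
Total = 0.952234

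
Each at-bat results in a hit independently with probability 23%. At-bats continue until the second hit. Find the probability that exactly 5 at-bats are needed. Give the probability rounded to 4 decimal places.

0.0966

Y = trial on which the second success occurs; negative binomial, r=2, p=0.23.
P(Y=5) = C(4,1) · p^2 · (1−p)^3
= 4 · 0.0529 · 0.45653 = 0.096602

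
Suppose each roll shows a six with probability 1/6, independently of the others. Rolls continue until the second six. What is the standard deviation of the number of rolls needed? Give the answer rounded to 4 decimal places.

Y = total rolls until the second success; negative binomial with r=2, p=0.166667.
SD(Y) = √[r(1−p)/p²] = √(60.000000) = 7.745967

7.7460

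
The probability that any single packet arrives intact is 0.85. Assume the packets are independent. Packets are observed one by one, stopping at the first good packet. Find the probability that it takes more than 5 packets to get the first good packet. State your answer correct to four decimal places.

0.0001

Y = number of packets to the first success; geometric, p = 0.85.
P(Y > 5) = P(first 5 all fail) = (1−p)^5 = 0.000076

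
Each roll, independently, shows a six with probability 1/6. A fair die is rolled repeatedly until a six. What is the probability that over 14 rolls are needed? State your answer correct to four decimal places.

0.0779

Y = number of rolls to the first success; geometric, p = 0.166667.
P(Y > 14) = P(first 14 all fail) = (1−p)^14 = 0.077887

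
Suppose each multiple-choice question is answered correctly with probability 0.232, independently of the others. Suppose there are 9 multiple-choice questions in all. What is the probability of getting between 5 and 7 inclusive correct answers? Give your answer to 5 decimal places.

0.03616

X ~ Binomial(9, 0.232); P(5 ≤ X ≤ 7) = Σ C(9,k) p^k (1−p)^(9−k) over k:
  k=5: C(9,5)·0.232^5·0.768^4 = 0.0294615
  k=6: C(9,6)·0.232^6·0.768^3 = 0.0059332
  k=7: C(9,7)·0.232^7·0.768^2 = 0.0007681
Total = 0.0361629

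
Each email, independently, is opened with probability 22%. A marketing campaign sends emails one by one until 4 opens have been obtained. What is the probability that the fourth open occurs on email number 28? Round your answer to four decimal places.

0.0176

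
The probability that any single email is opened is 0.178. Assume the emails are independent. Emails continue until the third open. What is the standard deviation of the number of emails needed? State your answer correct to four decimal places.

Y = total emails until the third success; negative binomial with r=3, p=0.178.
SD(Y) = √[r(1−p)/p²] = √(77.831082) = 8.822193

8.8222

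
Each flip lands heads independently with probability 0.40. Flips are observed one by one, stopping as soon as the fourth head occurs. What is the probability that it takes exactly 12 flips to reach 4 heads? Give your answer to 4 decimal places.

Y = trial on which the fourth success occurs; negative binomial, r=4, p=0.40.
P(Y=12) = C(11,3) · p^4 · (1−p)^8
= 165 · 0.0256 · 0.016796 = 0.070947

0.0709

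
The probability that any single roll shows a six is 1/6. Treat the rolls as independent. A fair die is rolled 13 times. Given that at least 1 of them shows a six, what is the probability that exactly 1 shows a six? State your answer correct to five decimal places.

0.26806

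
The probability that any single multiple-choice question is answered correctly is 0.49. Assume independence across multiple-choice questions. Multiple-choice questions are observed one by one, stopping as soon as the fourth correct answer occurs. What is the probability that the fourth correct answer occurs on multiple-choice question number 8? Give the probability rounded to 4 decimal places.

0.1365

Y = trial on which the fourth success occurs; negative binomial, r=4, p=0.49.
P(Y=8) = C(7,3) · p^4 · (1−p)^4
= 35 · 0.057648 · 0.067652 = 0.136500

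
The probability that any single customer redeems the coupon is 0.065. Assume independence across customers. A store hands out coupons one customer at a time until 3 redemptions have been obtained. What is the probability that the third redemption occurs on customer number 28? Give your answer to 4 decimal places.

0.0180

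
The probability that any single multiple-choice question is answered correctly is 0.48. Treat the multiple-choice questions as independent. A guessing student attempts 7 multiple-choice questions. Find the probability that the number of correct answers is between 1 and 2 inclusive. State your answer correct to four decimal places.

0.2504

X ~ Binomial(7, 0.48); P(1 ≤ X ≤ 2) = Σ C(7,k) p^k (1−p)^(7−k) over k:
  k=1: C(7,1)·0.48^1·0.52^6 = 0.066429
  k=2: C(7,2)·0.48^2·0.52^5 = 0.183958
Total = 0.250387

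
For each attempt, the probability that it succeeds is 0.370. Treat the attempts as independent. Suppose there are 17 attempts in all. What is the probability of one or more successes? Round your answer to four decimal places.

0.9996

P(at least one) = 1 − P(none) = 1 − (1 − 0.37)^17
= 1 − 0.000388 = 0.999612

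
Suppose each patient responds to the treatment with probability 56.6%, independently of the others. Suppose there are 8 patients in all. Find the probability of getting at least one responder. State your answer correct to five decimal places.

0.99874

P(at least one) = 1 − P(none) = 1 − (1 − 0.566)^8
= 1 − 0.0012587 = 0.9987413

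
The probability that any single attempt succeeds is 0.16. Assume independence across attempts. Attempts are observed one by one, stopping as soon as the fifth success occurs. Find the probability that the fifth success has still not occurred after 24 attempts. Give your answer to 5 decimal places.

0.66342

Needing more than 24 attempts ⇔ fewer than 5 successes in the first 24. With X ~ Binomial(24, 0.16), P(Y > 24) = P(X ≤ 4).
  k=0: C(24,0)·0.16^0·0.84^24 = 0.0152301
  k=1: C(24,1)·0.16^1·0.84^23 = 0.0696233
  k=2: C(24,2)·0.16^2·0.84^22 = 0.1525083
  k=3: C(24,3)·0.16^3·0.84^21 = 0.2130274
  k=4: C(24,4)·0.16^4·0.84^20 = 0.2130274
P(X ≤ 4) = 0.6634165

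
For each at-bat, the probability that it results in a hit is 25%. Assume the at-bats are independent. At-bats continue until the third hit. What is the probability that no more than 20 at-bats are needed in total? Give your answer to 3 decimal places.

0.909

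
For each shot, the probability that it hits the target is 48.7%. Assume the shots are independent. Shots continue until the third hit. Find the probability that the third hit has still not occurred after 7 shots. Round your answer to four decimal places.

Needing more than 7 shots ⇔ fewer than 3 successes in the first 7. With X ~ Binomial(7, 0.487), P(Y > 7) = P(X ≤ 2).
  k=0: C(7,0)·0.487^0·0.513^7 = 0.009350
  k=1: C(7,1)·0.487^1·0.513^6 = 0.062134
  k=2: C(7,2)·0.487^2·0.513^5 = 0.176955
P(X ≤ 2) = 0.248440

0.2484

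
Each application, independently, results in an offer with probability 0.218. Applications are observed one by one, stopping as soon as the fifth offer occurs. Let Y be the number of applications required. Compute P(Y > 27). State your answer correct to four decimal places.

0.2683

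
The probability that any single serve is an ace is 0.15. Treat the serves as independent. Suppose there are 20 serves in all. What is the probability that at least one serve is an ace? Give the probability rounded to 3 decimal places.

P(at least one) = 1 − P(none) = 1 − (1 − 0.15)^20
= 1 − 0.03876 = 0.96124

0.961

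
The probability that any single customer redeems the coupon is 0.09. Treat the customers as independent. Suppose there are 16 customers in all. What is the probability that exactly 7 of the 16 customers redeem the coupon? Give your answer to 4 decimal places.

0.0002

X ~ Binomial(n=16, p=0.09).
P(X=7) = C(16,7) · p^7 · (1−p)^9
= 11440 · 4.783e-08 · 0.42793 = 0.000234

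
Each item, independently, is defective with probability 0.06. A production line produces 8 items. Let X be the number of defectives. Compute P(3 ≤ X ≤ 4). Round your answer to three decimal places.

X ~ Binomial(8, 0.06); P(3 ≤ X ≤ 4) = Σ C(8,k) p^k (1−p)^(8−k) over k:
  k=3: C(8,3)·0.06^3·0.94^5 = 0.00888
  k=4: C(8,4)·0.06^4·0.94^4 = 0.00071
Total = 0.00959

0.010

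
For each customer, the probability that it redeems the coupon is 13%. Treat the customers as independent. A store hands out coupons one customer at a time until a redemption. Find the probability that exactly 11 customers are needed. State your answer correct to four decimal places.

0.0323

Geometric (trials to first success), p = 0.13.
P(Y = 11) = (1−p)^10 · p = 0.24842 · 0.13 = 0.032295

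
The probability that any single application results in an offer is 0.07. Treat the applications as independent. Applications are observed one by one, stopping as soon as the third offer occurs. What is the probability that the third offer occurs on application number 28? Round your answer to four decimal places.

0.0196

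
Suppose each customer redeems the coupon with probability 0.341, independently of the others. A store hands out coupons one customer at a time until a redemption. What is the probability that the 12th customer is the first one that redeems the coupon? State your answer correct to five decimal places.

Geometric (trials to first success), p = 0.341.
P(Y = 12) = (1−p)^11 · p = 0.01018 · 0.341 = 0.0034713

0.00347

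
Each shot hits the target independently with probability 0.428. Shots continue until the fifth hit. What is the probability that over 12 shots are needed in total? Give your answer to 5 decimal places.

Needing more than 12 shots ⇔ fewer than 5 successes in the first 12. With X ~ Binomial(12, 0.428), P(Y > 12) = P(X ≤ 4).
  k=0: C(12,0)·0.428^0·0.572^12 = 0.0012267
  k=1: C(12,1)·0.428^1·0.572^11 = 0.0110149
  k=2: C(12,2)·0.428^2·0.572^10 = 0.0453306
  k=3: C(12,3)·0.428^3·0.572^9 = 0.1130624
  k=4: C(12,4)·0.428^4·0.572^8 = 0.1903481
P(X ≤ 4) = 0.3609828

0.36098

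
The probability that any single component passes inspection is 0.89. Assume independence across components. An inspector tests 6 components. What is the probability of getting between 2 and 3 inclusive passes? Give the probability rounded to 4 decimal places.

X ~ Binomial(6, 0.89); P(2 ≤ X ≤ 3) = Σ C(6,k) p^k (1−p)^(6−k) over k:
  k=2: C(6,2)·0.89^2·0.11^4 = 0.001740
  k=3: C(6,3)·0.89^3·0.11^3 = 0.018766
Total = 0.020506

0.0205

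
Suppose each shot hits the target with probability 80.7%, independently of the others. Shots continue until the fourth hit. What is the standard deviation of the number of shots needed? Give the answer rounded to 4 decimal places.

1.0888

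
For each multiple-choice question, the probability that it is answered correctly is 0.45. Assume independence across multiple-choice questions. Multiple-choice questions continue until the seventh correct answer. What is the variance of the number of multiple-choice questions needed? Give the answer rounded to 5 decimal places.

19.01235

Y = total multiple-choice questions until the seventh success; negative binomial with r=7, p=0.45.
Var(Y) = r(1−p)/p² = 7·0.55 / 0.45² = 19.0123457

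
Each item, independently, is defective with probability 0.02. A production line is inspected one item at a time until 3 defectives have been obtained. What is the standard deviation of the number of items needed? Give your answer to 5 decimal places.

85.73214

Y = total items until the third success; negative binomial with r=3, p=0.02.
SD(Y) = √[r(1−p)/p²] = √(7350.0000000) = 85.7321410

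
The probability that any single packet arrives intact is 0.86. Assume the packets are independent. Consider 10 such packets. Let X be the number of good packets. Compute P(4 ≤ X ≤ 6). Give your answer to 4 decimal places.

X ~ Binomial(10, 0.86); P(4 ≤ X ≤ 6) = Σ C(10,k) p^k (1−p)^(10−k) over k:
  k=4: C(10,4)·0.86^4·0.14^6 = 0.000865
  k=5: C(10,5)·0.86^5·0.14^5 = 0.006376
  k=6: C(10,6)·0.86^6·0.14^4 = 0.032638
Total = 0.039879

0.0399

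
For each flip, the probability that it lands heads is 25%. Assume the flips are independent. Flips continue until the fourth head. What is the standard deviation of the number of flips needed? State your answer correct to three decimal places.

6.928

Y = total flips until the fourth success; negative binomial with r=4, p=0.25.
SD(Y) = √[r(1−p)/p²] = √(48.00000) = 6.92820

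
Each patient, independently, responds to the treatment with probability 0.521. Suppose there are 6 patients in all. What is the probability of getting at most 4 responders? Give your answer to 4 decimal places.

0.8697

X ~ Binomial(6, 0.521); P(X ≤ 4) = Σ C(6,k) p^k (1−p)^(6−k) over k:
  k=0: C(6,0)·0.521^0·0.479^6 = 0.012079
  k=1: C(6,1)·0.521^1·0.479^5 = 0.078825
  k=2: C(6,2)·0.521^2·0.479^4 = 0.214343
  k=3: C(6,3)·0.521^3·0.479^3 = 0.310849
  k=4: C(6,4)·0.521^4·0.479^2 = 0.253579
Total = 0.869675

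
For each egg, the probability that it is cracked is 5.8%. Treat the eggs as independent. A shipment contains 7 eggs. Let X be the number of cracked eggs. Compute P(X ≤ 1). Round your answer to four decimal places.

0.9419

X ~ Binomial(7, 0.058); P(X ≤ 1) = Σ C(7,k) p^k (1−p)^(7−k) over k:
  k=0: C(7,0)·0.058^0·0.942^7 = 0.658198
  k=1: C(7,1)·0.058^1·0.942^6 = 0.283682
Total = 0.941879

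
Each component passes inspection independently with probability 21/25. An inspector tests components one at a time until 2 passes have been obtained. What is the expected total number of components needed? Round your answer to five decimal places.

2.38095

Y = total components until the second success; negative binomial with r=2, p=0.84.
E[Y] = r / p = 2 / 0.84 = 2.3809524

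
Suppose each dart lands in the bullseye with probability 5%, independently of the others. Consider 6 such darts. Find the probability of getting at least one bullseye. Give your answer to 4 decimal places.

0.2649

P(at least one) = 1 − P(none) = 1 − (1 − 0.05)^6
= 1 − 0.735092 = 0.264908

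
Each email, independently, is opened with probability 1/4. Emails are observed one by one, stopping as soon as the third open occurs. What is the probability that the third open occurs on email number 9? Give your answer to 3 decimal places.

0.078

Y = trial on which the third success occurs; negative binomial, r=3, p=0.25.
P(Y=9) = C(8,2) · p^3 · (1−p)^6
= 28 · 0.015625 · 0.17798 = 0.07787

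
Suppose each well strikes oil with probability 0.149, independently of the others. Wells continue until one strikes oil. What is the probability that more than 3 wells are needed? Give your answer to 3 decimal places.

0.616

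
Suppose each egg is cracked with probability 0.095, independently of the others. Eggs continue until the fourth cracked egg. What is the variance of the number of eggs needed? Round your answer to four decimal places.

Y = total eggs until the fourth success; negative binomial with r=4, p=0.095.
Var(Y) = r(1−p)/p² = 4·0.905 / 0.095² = 401.108033

401.1080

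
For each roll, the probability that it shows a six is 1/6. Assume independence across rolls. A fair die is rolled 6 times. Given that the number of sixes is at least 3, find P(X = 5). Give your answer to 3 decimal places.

0.010

X ~ Binomial(6, 0.166667). Want P(X=5 | X≥3) = P(X=5) / P(X≥3).
P(X=5) = C(6,5)·0.166667^5·0.833333^1 = 0.00064
P(X≥3) = 1 − 0.33490 − 0.40188 − 0.20094 = 0.06229
Ratio = 0.00064 / 0.06229 = 0.01032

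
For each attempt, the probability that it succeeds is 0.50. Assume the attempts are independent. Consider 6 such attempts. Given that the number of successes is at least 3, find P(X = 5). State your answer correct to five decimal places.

X ~ Binomial(6, 0.50). Want P(X=5 | X≥3) = P(X=5) / P(X≥3).
P(X=5) = C(6,5)·0.50^5·0.50^1 = 0.0937500
P(X≥3) = 1 − 0.0156250 − 0.0937500 − 0.2343750 = 0.6562500
Ratio = 0.0937500 / 0.6562500 = 0.1428571

0.14286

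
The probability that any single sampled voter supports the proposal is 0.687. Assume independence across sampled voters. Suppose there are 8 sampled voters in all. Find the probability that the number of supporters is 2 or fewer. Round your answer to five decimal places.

X ~ Binomial(8, 0.687); P(X ≤ 2) = Σ C(8,k) p^k (1−p)^(8−k) over k:
  k=0: C(8,0)·0.687^0·0.313^8 = 0.0000921
  k=1: C(8,1)·0.687^1·0.313^7 = 0.0016175
  k=2: C(8,2)·0.687^2·0.313^6 = 0.0124262
Total = 0.0141358

0.01414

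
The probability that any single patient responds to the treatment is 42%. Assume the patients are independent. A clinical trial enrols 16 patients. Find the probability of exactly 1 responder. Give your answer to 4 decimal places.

0.0019

X ~ Binomial(n=16, p=0.42).
P(X=1) = C(16,1) · p^1 · (1−p)^15
= 16 · 0.42 · 0.00028276 = 0.001900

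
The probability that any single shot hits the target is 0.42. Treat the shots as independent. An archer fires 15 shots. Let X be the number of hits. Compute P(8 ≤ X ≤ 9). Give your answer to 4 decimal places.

0.2151

X ~ Binomial(15, 0.42); P(8 ≤ X ≤ 9) = Σ C(15,k) p^k (1−p)^(15−k) over k:
  k=8: C(15,8)·0.42^8·0.58^7 = 0.137575
  k=9: C(15,9)·0.42^9·0.58^6 = 0.077485
Total = 0.215059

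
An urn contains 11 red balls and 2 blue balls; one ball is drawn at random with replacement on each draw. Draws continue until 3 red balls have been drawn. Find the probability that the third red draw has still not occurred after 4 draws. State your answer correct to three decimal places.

0.115

Needing more than 4 draws ⇔ fewer than 3 successes in the first 4. With X ~ Binomial(4, 0.846154), P(Y > 4) = P(X ≤ 2).
  k=0: C(4,0)·0.846154^0·0.153846^4 = 0.00056
  k=1: C(4,1)·0.846154^1·0.153846^3 = 0.01232
  k=2: C(4,2)·0.846154^2·0.153846^2 = 0.10168
P(X ≤ 2) = 0.11456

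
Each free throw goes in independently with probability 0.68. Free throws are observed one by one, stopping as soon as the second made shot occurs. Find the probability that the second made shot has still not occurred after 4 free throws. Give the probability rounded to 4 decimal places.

0.0996

Needing more than 4 free throws ⇔ fewer than 2 successes in the first 4. With X ~ Binomial(4, 0.68), P(Y > 4) = P(X ≤ 1).
  k=0: C(4,0)·0.68^0·0.32^4 = 0.010486
  k=1: C(4,1)·0.68^1·0.32^3 = 0.089129
P(X ≤ 1) = 0.099615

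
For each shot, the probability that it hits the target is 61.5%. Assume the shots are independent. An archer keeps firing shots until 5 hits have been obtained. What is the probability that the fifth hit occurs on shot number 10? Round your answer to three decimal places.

0.094

Y = trial on which the fifth success occurs; negative binomial, r=5, p=0.615.
P(Y=10) = C(9,4) · p^5 · (1−p)^5
= 126 · 0.087978 · 0.0084587 = 0.09377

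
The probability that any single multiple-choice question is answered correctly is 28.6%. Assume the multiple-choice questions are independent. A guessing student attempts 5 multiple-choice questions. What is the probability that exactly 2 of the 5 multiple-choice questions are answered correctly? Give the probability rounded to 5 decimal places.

0.29773

X ~ Binomial(n=5, p=0.286).
P(X=2) = C(5,2) · p^2 · (1−p)^3
= 10 · 0.081796 · 0.36399 = 0.2977328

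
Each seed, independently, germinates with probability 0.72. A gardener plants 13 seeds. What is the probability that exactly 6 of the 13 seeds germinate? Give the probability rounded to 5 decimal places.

0.03226

X ~ Binomial(n=13, p=0.72).
P(X=6) = C(13,6) · p^6 · (1−p)^7
= 1716 · 0.13931 · 0.00013493 = 0.0322566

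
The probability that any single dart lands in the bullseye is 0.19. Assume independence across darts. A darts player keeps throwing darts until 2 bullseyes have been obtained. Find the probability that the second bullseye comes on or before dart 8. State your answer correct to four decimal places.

Finishing within 8 darts ⇔ at least 2 successes in the first 8. With X ~ Binomial(8, 0.19), P(Y ≤ 8) = 1 − P(X ≤ 1).
  k=0: C(8,0)·0.19^0·0.81^8 = 0.185302
  k=1: C(8,1)·0.19^1·0.81^7 = 0.347727
1 − 0.533029 = 0.466971

0.4670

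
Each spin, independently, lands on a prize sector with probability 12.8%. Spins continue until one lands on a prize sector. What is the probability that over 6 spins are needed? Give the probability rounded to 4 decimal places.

Y = number of spins to the first success; geometric, p = 0.128.
P(Y > 6) = P(first 6 all fail) = (1−p)^6 = 0.439642

0.4396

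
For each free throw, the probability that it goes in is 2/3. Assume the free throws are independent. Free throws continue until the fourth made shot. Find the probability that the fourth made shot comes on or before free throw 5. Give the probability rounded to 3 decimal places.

Finishing within 5 free throws ⇔ at least 4 successes in the first 5. With X ~ Binomial(5, 0.666667), P(Y ≤ 5) = 1 − P(X ≤ 3).
  k=0: C(5,0)·0.666667^0·0.333333^5 = 0.00412
  k=1: C(5,1)·0.666667^1·0.333333^4 = 0.04115
  k=2: C(5,2)·0.666667^2·0.333333^3 = 0.16461
  k=3: C(5,3)·0.666667^3·0.333333^2 = 0.32922
1 − 0.53909 = 0.46091

0.461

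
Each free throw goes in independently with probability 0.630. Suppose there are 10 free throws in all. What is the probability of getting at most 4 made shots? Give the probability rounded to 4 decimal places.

X ~ Binomial(10, 0.63); P(X ≤ 4) = Σ C(10,k) p^k (1−p)^(10−k) over k:
  k=0: C(10,0)·0.63^0·0.37^10 = 0.000048
  k=1: C(10,1)·0.63^1·0.37^9 = 0.000819
  k=2: C(10,2)·0.63^2·0.37^8 = 0.006273
  k=3: C(10,3)·0.63^3·0.37^7 = 0.028485
  k=4: C(10,4)·0.63^4·0.37^6 = 0.084877
Total = 0.120503

0.1205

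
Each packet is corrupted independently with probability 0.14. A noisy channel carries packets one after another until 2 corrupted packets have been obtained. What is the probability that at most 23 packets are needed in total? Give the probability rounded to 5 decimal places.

0.85222

Finishing within 23 packets ⇔ at least 2 successes in the first 23. With X ~ Binomial(23, 0.14), P(Y ≤ 23) = 1 − P(X ≤ 1).
  k=0: C(23,0)·0.14^0·0.86^23 = 0.0311505
  k=1: C(23,1)·0.14^1·0.86^22 = 0.1166331
1 − 0.1477835 = 0.8522165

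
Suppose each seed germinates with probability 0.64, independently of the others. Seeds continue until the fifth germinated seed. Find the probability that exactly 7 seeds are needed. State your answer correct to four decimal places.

0.2087

Y = trial on which the fifth success occurs; negative binomial, r=5, p=0.64.
P(Y=7) = C(6,4) · p^5 · (1−p)^2
= 15 · 0.10737 · 0.1296 = 0.208735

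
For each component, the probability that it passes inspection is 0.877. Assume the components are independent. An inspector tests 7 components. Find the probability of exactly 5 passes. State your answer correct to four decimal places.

0.1648

X ~ Binomial(n=7, p=0.877).
P(X=5) = C(7,5) · p^5 · (1−p)^2
= 21 · 0.5188 · 0.015129 = 0.164827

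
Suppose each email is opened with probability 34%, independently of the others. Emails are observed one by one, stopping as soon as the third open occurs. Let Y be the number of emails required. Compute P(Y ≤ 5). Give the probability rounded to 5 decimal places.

Finishing within 5 emails ⇔ at least 3 successes in the first 5. With X ~ Binomial(5, 0.34), P(Y ≤ 5) = 1 − P(X ≤ 2).
  k=0: C(5,0)·0.34^0·0.66^5 = 0.1252333
  k=1: C(5,1)·0.34^1·0.66^4 = 0.3225705
  k=2: C(5,2)·0.34^2·0.66^3 = 0.3323454
1 − 0.7801491 = 0.2198509

0.21985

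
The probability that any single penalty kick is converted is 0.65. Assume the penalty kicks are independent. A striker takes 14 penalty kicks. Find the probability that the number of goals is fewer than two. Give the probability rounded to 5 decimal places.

0.00001

X ~ Binomial(14, 0.65); P(X ≤ 1) = Σ C(14,k) p^k (1−p)^(14−k) over k:
  k=0: C(14,0)·0.65^0·0.35^14 = 0.0000004
  k=1: C(14,1)·0.65^1·0.35^13 = 0.0000108
Total = 0.0000112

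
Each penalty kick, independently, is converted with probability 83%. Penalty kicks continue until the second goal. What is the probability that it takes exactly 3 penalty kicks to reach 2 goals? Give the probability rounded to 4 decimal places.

0.2342

Y = trial on which the second success occurs; negative binomial, r=2, p=0.83.
P(Y=3) = C(2,1) · p^2 · (1−p)^1
= 2 · 0.6889 · 0.17 = 0.234226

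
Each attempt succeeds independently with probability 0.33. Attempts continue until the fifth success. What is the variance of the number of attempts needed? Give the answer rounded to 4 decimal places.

30.7622

Y = total attempts until the fifth success; negative binomial with r=5, p=0.33.
Var(Y) = r(1−p)/p² = 5·0.67 / 0.33² = 30.762167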